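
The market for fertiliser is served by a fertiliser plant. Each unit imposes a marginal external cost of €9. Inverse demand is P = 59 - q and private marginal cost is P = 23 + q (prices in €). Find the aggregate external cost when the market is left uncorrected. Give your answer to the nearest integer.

Market equilibrium (private): 23 + q = 59 - q → q_m = 18.0000.
Total external cost = MEC × q_m = 9 × 18.0000 = 162.0000.

€162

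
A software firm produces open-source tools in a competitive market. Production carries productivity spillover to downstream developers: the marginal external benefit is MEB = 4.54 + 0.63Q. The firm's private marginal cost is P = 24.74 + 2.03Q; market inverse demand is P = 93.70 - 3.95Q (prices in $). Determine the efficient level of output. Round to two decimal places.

Social marginal cost = private MC − MEB = 20.20 + 1.40Q.
Set SMC = demand: 20.20 + 1.40Q = 93.70 - 3.95Q → Q* = 13.7383.

Q* = 13.74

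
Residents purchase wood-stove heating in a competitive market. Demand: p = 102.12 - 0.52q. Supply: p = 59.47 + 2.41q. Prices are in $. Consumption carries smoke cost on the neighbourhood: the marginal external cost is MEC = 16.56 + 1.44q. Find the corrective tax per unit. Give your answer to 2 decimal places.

tax = $25.16 per unit

Social marginal benefit = demand − MEC = 85.56 - 1.96q.
Set SMB = MC: 85.56 - 1.96q = 59.47 + 2.41q → q* = 5.9703.
The Pigouvian tax equals MEC at q*: 16.56 + 1.44×5.9703 = 25.1572.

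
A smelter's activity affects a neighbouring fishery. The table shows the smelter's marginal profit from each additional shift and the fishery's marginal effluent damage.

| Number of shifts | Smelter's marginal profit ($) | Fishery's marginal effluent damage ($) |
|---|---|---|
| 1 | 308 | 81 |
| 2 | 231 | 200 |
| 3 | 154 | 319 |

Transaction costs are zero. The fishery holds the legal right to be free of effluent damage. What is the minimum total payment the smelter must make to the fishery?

Efficient level: marginal profit ≥ marginal effluent damage through level 2, so k* = 2.
With the fishery holding the right, the smelter must at least compensate total damage at k*: 81 + 200 = 281.

$281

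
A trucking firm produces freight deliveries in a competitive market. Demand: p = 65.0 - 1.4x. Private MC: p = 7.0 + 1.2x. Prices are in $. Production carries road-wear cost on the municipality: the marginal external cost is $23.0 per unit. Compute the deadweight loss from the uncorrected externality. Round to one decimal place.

DWL = $101.7

Market equilibrium (private): 7.0 + 1.2x = 65.0 - 1.4x → x_m = 22.3077.
Social marginal cost = private MC + MEC = 30.0 + 1.2x.
Set SMC = demand: 30.0 + 1.2x = 65.0 - 1.4x → x* = 13.4615.
The loss is the area between SMC and demand from x* to x_m; with linear curves that's a triangle of height MEC(x_m).
DWL = ½ × 8.8462 × 23.0000 = 101.7313.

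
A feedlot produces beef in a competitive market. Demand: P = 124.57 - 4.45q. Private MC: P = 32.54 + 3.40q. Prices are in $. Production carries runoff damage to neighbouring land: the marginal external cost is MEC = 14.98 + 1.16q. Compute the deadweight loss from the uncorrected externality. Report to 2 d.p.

Market equilibrium (private): 32.54 + 3.40q = 124.57 - 4.45q → q_m = 11.7236.
Social marginal cost = private MC + MEC = 47.52 + 4.56q.
Set SMC = demand: 47.52 + 4.56q = 124.57 - 4.45q → q* = 8.5516.
Between q* and q_m the wedge SMC − demand runs linearly from 0 to MEC(q_m), so the loss is a triangle.
DWL = ½ × 3.1720 × 28.5793 = 45.3268.

DWL = $45.33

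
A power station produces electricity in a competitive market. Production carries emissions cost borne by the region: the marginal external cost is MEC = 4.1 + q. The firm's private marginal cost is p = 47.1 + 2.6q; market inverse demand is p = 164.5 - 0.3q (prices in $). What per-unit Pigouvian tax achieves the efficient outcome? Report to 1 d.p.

Social marginal cost = private MC + MEC = 51.2 + 3.6q.
Set SMC = demand: 51.2 + 3.6q = 164.5 - 0.3q → q* = 29.0513.
The Pigouvian tax equals MEC at q*: 4.1 + 1.0×29.0513 = 33.1513.

tax = $33.2 per unit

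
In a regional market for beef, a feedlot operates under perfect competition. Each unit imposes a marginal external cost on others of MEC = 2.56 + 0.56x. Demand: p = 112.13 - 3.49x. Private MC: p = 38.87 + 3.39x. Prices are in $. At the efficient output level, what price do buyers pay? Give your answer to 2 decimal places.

Social marginal cost = private MC + MEC = 41.43 + 3.95x.
Set SMC = demand: 41.43 + 3.95x = 112.13 - 3.49x → x* = 9.5027.
Consumer price on the demand curve at x*: 112.13 − 3.49×9.5027 = 78.9656.

P = $78.97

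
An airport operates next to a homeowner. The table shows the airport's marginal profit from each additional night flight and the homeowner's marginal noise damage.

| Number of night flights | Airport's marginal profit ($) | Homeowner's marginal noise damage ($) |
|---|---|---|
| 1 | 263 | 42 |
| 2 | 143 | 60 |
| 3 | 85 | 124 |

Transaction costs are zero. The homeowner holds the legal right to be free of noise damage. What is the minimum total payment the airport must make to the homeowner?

$102

Efficient level: marginal profit ≥ marginal noise damage through level 2, so k* = 2.
With the homeowner holding the right, the airport must at least compensate total damage at k*: 42 + 60 = 102.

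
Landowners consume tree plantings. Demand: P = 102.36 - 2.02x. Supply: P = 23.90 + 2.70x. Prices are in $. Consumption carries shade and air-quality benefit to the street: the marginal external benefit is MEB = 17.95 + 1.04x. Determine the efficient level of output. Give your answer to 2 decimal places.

Social marginal benefit = demand + MEB = 120.31 - 0.98x.
Set SMB = MC: 120.31 - 0.98x = 23.90 + 2.70x → x* = 26.1984.

x* = 26.20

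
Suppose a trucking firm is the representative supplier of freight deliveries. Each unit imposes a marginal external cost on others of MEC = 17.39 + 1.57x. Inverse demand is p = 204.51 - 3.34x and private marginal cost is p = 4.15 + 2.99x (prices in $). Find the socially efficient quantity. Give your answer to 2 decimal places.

Social marginal cost = private MC + MEC = 21.54 + 4.56x.
Set SMC = demand: 21.54 + 4.56x = 204.51 - 3.34x → x* = 23.1608.

x* = 23.16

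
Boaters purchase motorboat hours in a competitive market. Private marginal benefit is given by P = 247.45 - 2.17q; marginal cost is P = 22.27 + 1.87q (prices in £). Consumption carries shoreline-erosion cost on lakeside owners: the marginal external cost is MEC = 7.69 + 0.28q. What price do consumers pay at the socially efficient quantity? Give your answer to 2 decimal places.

P = £138.20

Social marginal benefit = demand − MEC = 239.76 - 2.45q.
Set SMB = MC: 239.76 - 2.45q = 22.27 + 1.87q → q* = 50.3449.
Consumer price on the demand curve at q*: 247.45 − 2.17×50.3449 = 138.2016.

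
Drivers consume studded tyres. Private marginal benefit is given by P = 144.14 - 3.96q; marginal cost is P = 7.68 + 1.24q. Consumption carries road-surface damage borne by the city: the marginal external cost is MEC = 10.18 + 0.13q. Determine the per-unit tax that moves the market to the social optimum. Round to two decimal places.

Social marginal benefit = demand − MEC = 133.96 - 4.09q.
Set SMB = MC: 133.96 - 4.09q = 7.68 + 1.24q → q* = 23.6923.
The Pigouvian tax equals MEC at q*: 10.18 + 0.13×23.6923 = 13.2600.

tax = 13.26 per unit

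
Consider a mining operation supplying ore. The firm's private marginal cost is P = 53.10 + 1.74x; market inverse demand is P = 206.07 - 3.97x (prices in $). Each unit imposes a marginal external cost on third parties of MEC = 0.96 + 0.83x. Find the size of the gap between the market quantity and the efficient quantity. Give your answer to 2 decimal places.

3.55 units

Market equilibrium (private): 53.10 + 1.74x = 206.07 - 3.97x → x_m = 26.7898.
Social marginal cost = private MC + MEC = 54.06 + 2.57x.
Set SMC = demand: 54.06 + 2.57x = 206.07 - 3.97x → x* = 23.2431.
Gap = |26.7898 − 23.2431| = 3.5467.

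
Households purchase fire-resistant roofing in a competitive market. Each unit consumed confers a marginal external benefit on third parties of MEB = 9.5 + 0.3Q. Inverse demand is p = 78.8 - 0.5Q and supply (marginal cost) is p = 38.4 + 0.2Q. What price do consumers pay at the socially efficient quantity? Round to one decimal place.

P = 16.4

Social marginal benefit = demand + MEB = 88.3 - 0.2Q.
Set SMB = MC: 88.3 - 0.2Q = 38.4 + 0.2Q → Q* = 124.7500.
Consumer price on the demand curve at Q*: 78.8 − 0.5×124.7500 = 16.4250.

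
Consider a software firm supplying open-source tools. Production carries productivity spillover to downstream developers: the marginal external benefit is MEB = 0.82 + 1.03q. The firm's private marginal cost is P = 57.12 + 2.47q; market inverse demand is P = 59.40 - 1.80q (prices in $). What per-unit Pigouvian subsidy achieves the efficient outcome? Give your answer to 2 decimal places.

Social marginal cost = private MC − MEB = 56.30 + 1.44q.
Set SMC = demand: 56.30 + 1.44q = 59.40 - 1.80q → q* = 0.9568.
The Pigouvian subsidy equals MEB at q*: 0.82 + 1.03×0.9568 = 1.8055.

subsidy = $1.81 per unit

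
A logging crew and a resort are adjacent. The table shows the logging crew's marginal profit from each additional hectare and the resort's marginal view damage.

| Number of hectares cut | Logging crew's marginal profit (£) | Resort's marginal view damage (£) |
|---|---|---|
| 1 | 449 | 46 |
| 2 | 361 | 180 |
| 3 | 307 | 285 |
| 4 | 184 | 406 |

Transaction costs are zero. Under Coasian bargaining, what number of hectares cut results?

3

Bargaining reaches the level where marginal profit last exceeds marginal view damage.
That holds through level 3 (307 ≥ 285) but not at 4 (184 < 406).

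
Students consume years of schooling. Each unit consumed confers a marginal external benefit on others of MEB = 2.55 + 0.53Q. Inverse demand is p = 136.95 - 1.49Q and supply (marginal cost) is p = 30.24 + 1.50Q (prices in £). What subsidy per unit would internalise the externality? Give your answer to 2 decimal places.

Social marginal benefit = demand + MEB = 139.50 - 0.96Q.
Set SMB = MC: 139.50 - 0.96Q = 30.24 + 1.50Q → Q* = 44.4146.
The Pigouvian subsidy equals MEB at Q*: 2.55 + 0.53×44.4146 = 26.0897.

subsidy = £26.09 per unit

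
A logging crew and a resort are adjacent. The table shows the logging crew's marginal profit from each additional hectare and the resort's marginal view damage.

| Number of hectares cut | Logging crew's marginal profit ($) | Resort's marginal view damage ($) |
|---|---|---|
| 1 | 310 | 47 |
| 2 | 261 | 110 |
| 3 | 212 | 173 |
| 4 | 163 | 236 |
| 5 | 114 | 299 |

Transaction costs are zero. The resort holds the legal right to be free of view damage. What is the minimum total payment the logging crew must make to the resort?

Efficient level: marginal profit ≥ marginal view damage through level 3, so k* = 3.
With the resort holding the right, the logging crew must at least compensate total damage at k*: 47 + 110 + 173 = 330.

$330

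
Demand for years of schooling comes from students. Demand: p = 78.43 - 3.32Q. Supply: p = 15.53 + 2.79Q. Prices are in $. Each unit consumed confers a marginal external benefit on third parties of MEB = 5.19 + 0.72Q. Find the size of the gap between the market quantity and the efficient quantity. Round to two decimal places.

2.34 units

Market equilibrium (private): 15.53 + 2.79Q = 78.43 - 3.32Q → Q_m = 10.2946.
Social marginal benefit = demand + MEB = 83.62 - 2.60Q.
Set SMB = MC: 83.62 - 2.60Q = 15.53 + 2.79Q → Q* = 12.6327.
Gap = |10.2946 − 12.6327| = 2.3381.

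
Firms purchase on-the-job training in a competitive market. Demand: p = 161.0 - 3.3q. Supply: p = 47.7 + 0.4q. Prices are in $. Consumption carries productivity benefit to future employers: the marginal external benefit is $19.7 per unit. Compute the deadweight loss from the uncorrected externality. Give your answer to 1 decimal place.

Market equilibrium (private): 47.7 + 0.4q = 161.0 - 3.3q → q_m = 30.6216.
Social marginal benefit = demand + MEB = 180.7 - 3.3q.
Set SMB = MC: 180.7 - 3.3q = 47.7 + 0.4q → q* = 35.9459.
The welfare-loss triangle has base |q_m − q*| and height MEB(q_m) (the vertical gap between SMB and MC is zero at q* and MEB at q_m).
DWL = ½ × 5.3243 × 19.7000 = 52.4444.

DWL = $52.4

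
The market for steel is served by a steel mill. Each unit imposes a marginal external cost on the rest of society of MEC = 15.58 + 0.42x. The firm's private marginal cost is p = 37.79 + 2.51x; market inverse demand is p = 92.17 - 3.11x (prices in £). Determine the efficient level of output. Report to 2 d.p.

Social marginal cost = private MC + MEC = 53.37 + 2.93x.
Set SMC = demand: 53.37 + 2.93x = 92.17 - 3.11x → x* = 6.4238.

x* = 6.42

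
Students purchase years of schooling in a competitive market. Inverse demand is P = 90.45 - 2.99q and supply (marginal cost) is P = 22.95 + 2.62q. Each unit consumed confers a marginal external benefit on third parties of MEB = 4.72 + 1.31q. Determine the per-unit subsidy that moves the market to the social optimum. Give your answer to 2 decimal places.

Social marginal benefit = demand + MEB = 95.17 - 1.68q.
Set SMB = MC: 95.17 - 1.68q = 22.95 + 2.62q → q* = 16.7953.
The Pigouvian subsidy equals MEB at q*: 4.72 + 1.31×16.7953 = 26.7218.

subsidy = 26.72 per unit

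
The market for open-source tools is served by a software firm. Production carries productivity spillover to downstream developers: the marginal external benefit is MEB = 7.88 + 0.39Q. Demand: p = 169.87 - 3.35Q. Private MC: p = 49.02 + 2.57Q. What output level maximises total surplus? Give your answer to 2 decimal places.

Q* = 23.28

Social marginal cost = private MC − MEB = 41.14 + 2.18Q.
Set SMC = demand: 41.14 + 2.18Q = 169.87 - 3.35Q → Q* = 23.2785.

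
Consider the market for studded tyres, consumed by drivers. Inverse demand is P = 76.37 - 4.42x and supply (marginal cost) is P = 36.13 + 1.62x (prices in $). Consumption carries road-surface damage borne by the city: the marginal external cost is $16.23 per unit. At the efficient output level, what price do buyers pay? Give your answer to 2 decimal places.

Social marginal benefit = demand − MEC = 60.14 - 4.42x.
Set SMB = MC: 60.14 - 4.42x = 36.13 + 1.62x → x* = 3.9752.
Consumer price on the demand curve at x*: 76.37 − 4.42×3.9752 = 58.7996.

P = $58.80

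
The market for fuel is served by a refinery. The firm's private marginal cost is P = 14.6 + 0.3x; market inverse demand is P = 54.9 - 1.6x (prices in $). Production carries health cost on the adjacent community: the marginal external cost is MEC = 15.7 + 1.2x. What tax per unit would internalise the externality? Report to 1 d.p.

tax = $25.2 per unit

Social marginal cost = private MC + MEC = 30.3 + 1.5x.
Set SMC = demand: 30.3 + 1.5x = 54.9 - 1.6x → x* = 7.9355.
The Pigouvian tax equals MEC at x*: 15.7 + 1.2×7.9355 = 25.2226.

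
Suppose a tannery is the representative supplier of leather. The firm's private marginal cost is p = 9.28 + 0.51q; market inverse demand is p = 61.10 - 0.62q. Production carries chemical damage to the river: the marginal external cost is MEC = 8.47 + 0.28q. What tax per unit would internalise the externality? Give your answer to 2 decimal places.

Social marginal cost = private MC + MEC = 17.75 + 0.79q.
Set SMC = demand: 17.75 + 0.79q = 61.10 - 0.62q → q* = 30.7447.
The Pigouvian tax equals MEC at q*: 8.47 + 0.28×30.7447 = 17.0785.

tax = 17.08 per unit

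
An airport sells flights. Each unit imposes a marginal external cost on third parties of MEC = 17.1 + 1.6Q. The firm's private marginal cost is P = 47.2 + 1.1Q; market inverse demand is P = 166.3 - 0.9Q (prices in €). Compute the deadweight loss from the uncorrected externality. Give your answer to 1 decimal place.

DWL = €1754.1

Market equilibrium (private): 47.2 + 1.1Q = 166.3 - 0.9Q → Q_m = 59.5500.
Social marginal cost = private MC + MEC = 64.3 + 2.7Q.
Set SMC = demand: 64.3 + 2.7Q = 166.3 - 0.9Q → Q* = 28.3333.
Height of the DWL triangle at Q_m is SMC(Q_m) − demand(Q_m) = MEC(Q_m) = 112.3800.
DWL = ½ × 31.2167 × 112.3800 = 1754.0664.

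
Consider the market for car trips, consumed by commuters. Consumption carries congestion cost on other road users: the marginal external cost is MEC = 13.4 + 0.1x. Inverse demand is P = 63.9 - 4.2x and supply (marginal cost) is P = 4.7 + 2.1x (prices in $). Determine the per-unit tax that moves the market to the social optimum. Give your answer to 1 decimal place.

tax = $14.1 per unit

Social marginal benefit = demand − MEC = 50.5 - 4.3x.
Set SMB = MC: 50.5 - 4.3x = 4.7 + 2.1x → x* = 7.1563.
The Pigouvian tax equals MEC at x*: 13.4 + 0.1×7.1563 = 14.1156.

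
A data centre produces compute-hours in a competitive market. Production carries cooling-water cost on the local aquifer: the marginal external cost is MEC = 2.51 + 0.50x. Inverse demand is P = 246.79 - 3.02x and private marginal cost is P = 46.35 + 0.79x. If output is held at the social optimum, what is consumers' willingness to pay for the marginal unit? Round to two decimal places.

Social marginal cost = private MC + MEC = 48.86 + 1.29x.
Set SMC = demand: 48.86 + 1.29x = 246.79 - 3.02x → x* = 45.9234.
Consumer price on the demand curve at x*: 246.79 − 3.02×45.9234 = 108.1013.

P = 108.10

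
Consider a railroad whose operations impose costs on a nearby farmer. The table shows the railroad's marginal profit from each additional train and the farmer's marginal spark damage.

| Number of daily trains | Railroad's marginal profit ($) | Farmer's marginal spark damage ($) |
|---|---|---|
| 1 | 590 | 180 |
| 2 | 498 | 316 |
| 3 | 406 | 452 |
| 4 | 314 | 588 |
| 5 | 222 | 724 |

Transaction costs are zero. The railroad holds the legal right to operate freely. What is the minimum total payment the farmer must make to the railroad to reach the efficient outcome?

$942

Left alone the railroad would choose level 5 (marginal profit stays positive).
Efficient level: k* = 2 (marginal profit ≥ marginal spark damage through 2).
The farmer must at least cover the railroad's forgone profit from cutting 5→2: 406 + 314 + 222 = 942.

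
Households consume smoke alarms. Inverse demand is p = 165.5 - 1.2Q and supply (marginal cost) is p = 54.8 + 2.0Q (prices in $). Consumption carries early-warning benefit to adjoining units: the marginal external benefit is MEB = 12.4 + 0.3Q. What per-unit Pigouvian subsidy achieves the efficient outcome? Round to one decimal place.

subsidy = $25.1 per unit

Social marginal benefit = demand + MEB = 177.9 - 0.9Q.
Set SMB = MC: 177.9 - 0.9Q = 54.8 + 2.0Q → Q* = 42.4483.
The Pigouvian subsidy equals MEB at Q*: 12.4 + 0.3×42.4483 = 25.1345.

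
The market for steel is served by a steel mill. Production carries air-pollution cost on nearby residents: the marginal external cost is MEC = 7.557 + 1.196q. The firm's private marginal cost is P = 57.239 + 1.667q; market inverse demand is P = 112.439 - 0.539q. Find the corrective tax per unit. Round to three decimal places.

Social marginal cost = private MC + MEC = 64.796 + 2.863q.
Set SMC = demand: 64.796 + 2.863q = 112.439 - 0.539q → q* = 14.0044.
The Pigouvian tax equals MEC at q*: 7.557 + 1.196×14.0044 = 24.3063.

tax = 24.306 per unit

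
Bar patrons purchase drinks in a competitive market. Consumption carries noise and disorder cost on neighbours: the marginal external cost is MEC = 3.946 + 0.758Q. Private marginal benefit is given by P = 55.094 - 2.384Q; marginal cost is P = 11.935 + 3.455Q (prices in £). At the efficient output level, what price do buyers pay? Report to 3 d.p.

P = £40.923

Social marginal benefit = demand − MEC = 51.148 - 3.142Q.
Set SMB = MC: 51.148 - 3.142Q = 11.935 + 3.455Q → Q* = 5.9441.
Consumer price on the demand curve at Q*: 55.094 − 2.384×5.9441 = 40.9233.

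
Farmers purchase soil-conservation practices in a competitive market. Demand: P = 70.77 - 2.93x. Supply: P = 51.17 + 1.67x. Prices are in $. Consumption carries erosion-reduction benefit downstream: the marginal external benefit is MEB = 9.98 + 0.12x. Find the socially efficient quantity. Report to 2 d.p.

Social marginal benefit = demand + MEB = 80.75 - 2.81x.
Set SMB = MC: 80.75 - 2.81x = 51.17 + 1.67x → x* = 6.6027.

x* = 6.60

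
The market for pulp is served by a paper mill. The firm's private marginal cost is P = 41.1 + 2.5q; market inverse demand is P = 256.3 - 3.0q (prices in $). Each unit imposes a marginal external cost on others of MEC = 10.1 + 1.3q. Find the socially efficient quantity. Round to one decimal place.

Social marginal cost = private MC + MEC = 51.2 + 3.8q.
Set SMC = demand: 51.2 + 3.8q = 256.3 - 3.0q → q* = 30.1618.

q* = 30.2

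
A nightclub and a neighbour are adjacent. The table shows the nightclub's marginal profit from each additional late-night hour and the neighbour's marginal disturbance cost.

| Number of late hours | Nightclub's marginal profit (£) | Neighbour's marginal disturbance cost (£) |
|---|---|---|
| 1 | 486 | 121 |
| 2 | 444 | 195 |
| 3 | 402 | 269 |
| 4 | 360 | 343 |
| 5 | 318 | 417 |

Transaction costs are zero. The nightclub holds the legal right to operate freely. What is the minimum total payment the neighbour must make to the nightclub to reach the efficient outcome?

£318

Left alone the nightclub would choose level 5 (marginal profit stays positive).
Efficient level: k* = 4 (marginal profit ≥ marginal disturbance cost through 4).
The neighbour must at least cover the nightclub's forgone profit from cutting 5→4: 318 = 318.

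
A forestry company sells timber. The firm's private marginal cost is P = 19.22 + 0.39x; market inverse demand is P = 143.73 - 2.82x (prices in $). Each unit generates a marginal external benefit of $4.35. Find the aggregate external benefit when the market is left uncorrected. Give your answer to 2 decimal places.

Market equilibrium (private): 19.22 + 0.39x = 143.73 - 2.82x → x_m = 38.7882.
Total external benefit = MEB × x_m = 4.35 × 38.7882 = 168.7287.

$168.73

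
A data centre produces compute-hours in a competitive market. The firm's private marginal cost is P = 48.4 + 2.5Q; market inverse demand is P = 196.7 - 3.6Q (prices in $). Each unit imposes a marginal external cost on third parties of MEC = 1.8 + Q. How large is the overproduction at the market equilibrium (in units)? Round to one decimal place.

3.7 units

Market equilibrium (private): 48.4 + 2.5Q = 196.7 - 3.6Q → Q_m = 24.3115.
Social marginal cost = private MC + MEC = 50.2 + 3.5Q.
Set SMC = demand: 50.2 + 3.5Q = 196.7 - 3.6Q → Q* = 20.6338.
Gap = |24.3115 − 20.6338| = 3.6777.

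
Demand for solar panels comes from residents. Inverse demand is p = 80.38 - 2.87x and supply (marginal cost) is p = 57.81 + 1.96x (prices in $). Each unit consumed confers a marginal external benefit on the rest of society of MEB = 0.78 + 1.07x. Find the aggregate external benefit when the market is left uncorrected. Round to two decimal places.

$15.33

Market equilibrium (private): 57.81 + 1.96x = 80.38 - 2.87x → x_m = 4.6729.
Total external benefit = ∫₀^{x_m} (0.78 + 1.07x) dx = 0.78×4.6729 + ½×1.07×4.6729² = 15.3271.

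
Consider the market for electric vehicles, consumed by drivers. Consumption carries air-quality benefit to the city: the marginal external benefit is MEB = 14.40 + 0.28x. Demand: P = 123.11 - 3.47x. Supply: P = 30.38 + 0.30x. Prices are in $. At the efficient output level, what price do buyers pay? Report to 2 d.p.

P = $16.59

Social marginal benefit = demand + MEB = 137.51 - 3.19x.
Set SMB = MC: 137.51 - 3.19x = 30.38 + 0.30x → x* = 30.6963.
Consumer price on the demand curve at x*: 123.11 − 3.47×30.6963 = 16.5938.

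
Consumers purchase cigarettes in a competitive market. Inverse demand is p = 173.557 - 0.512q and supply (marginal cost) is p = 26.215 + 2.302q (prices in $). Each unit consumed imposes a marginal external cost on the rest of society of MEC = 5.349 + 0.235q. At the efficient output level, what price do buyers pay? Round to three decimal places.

P = $149.713

Social marginal benefit = demand − MEC = 168.208 - 0.747q.
Set SMB = MC: 168.208 - 0.747q = 26.215 + 2.302q → q* = 46.5704.
Consumer price on the demand curve at q*: 173.557 − 0.512×46.5704 = 149.7130.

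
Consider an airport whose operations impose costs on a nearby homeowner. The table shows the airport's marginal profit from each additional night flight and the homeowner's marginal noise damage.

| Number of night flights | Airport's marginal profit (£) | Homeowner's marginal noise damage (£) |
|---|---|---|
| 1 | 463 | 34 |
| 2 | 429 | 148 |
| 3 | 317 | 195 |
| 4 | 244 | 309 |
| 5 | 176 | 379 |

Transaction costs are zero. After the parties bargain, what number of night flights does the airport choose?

3

Bargaining reaches the level where marginal profit last exceeds marginal noise damage.
That holds through level 3 (317 ≥ 195) but not at 4 (244 < 309).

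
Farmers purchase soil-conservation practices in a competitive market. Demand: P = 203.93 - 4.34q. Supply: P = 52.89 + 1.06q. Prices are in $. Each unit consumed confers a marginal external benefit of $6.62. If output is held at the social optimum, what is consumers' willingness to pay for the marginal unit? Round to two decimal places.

P = $77.22

Social marginal benefit = demand + MEB = 210.55 - 4.34q.
Set SMB = MC: 210.55 - 4.34q = 52.89 + 1.06q → q* = 29.1963.
Consumer price on the demand curve at q*: 203.93 − 4.34×29.1963 = 77.2181.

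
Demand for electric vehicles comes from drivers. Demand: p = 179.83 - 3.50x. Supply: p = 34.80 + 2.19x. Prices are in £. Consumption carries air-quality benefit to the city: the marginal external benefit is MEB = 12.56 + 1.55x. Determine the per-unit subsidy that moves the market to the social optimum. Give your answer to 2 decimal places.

Social marginal benefit = demand + MEB = 192.39 - 1.95x.
Set SMB = MC: 192.39 - 1.95x = 34.80 + 2.19x → x* = 38.0652.
The Pigouvian subsidy equals MEB at x*: 12.56 + 1.55×38.0652 = 71.5611.

subsidy = £71.56 per unit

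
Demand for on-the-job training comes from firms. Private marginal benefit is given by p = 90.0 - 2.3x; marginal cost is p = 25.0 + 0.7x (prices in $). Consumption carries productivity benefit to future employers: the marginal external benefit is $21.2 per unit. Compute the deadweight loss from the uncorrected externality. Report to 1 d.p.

DWL = $74.9

Market equilibrium (private): 25.0 + 0.7x = 90.0 - 2.3x → x_m = 21.6667.
Social marginal benefit = demand + MEB = 111.2 - 2.3x.
Set SMB = MC: 111.2 - 2.3x = 25.0 + 0.7x → x* = 28.7333.
Between x* and x_m the wedge SMB − MC runs linearly from 0 to MEB(x_m), so the loss is a triangle.
DWL = ½ × 7.0666 × 21.2000 = 74.9060.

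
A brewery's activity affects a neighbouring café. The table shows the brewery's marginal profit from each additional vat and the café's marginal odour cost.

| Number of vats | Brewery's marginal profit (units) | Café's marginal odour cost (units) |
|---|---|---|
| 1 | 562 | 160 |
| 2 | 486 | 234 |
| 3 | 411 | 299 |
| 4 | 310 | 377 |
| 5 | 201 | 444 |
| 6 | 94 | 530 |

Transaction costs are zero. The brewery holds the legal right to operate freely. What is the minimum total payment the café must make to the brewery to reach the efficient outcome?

Left alone the brewery would choose level 6 (marginal profit stays positive).
Efficient level: k* = 3 (marginal profit ≥ marginal odour cost through 3).
The café must at least cover the brewery's forgone profit from cutting 6→3: 310 + 201 + 94 = 605.

605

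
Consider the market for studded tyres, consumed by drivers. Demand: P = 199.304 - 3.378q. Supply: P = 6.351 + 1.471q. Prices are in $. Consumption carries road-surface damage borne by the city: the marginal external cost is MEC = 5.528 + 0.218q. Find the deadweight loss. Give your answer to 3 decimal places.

Market equilibrium (private): 6.351 + 1.471q = 199.304 - 3.378q → q_m = 39.7923.
Social marginal benefit = demand − MEC = 193.776 - 3.596q.
Set SMB = MC: 193.776 - 3.596q = 6.351 + 1.471q → q* = 36.9893.
Height of the DWL triangle at q_m is MC(q_m) − SMB(q_m) = MEC(q_m) = 14.2027.
DWL = ½ × 2.8030 × 14.2027 = 19.9051.

DWL = $19.905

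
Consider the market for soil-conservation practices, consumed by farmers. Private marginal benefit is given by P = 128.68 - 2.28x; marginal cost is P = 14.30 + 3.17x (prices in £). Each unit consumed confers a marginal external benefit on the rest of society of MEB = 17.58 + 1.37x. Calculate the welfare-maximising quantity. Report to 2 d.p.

Social marginal benefit = demand + MEB = 146.26 - 0.91x.
Set SMB = MC: 146.26 - 0.91x = 14.30 + 3.17x → x* = 32.3431.

x* = 32.34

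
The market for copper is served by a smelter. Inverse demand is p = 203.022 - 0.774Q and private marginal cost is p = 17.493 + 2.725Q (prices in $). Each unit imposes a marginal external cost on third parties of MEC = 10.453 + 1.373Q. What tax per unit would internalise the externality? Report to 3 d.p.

tax = $59.792 per unit

Social marginal cost = private MC + MEC = 27.946 + 4.098Q.
Set SMC = demand: 27.946 + 4.098Q = 203.022 - 0.774Q → Q* = 35.9351.
The Pigouvian tax equals MEC at Q*: 10.453 + 1.373×35.9351 = 59.7919.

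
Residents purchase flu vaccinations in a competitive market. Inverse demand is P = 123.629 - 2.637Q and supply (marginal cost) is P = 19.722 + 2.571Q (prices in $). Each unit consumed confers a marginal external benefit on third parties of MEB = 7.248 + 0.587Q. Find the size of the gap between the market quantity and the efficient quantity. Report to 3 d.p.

4.103 units

Market equilibrium (private): 19.722 + 2.571Q = 123.629 - 2.637Q → Q_m = 19.9514.
Social marginal benefit = demand + MEB = 130.877 - 2.050Q.
Set SMB = MC: 130.877 - 2.050Q = 19.722 + 2.571Q → Q* = 24.0543.
Gap = |19.9514 − 24.0543| = 4.1029.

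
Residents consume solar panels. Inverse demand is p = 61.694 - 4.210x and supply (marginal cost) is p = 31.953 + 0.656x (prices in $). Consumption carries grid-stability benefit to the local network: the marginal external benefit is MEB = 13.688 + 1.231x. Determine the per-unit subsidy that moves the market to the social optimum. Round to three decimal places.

Social marginal benefit = demand + MEB = 75.382 - 2.979x.
Set SMB = MC: 75.382 - 2.979x = 31.953 + 0.656x → x* = 11.9475.
The Pigouvian subsidy equals MEB at x*: 13.688 + 1.231×11.9475 = 28.3954.

subsidy = $28.395 per unit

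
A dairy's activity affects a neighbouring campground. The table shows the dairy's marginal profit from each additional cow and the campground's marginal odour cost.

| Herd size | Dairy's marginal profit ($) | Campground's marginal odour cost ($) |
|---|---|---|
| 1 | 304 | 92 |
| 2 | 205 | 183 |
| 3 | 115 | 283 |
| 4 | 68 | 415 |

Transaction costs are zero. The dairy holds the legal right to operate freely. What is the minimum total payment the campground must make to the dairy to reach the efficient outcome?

$183

Left alone the dairy would choose level 4 (marginal profit stays positive).
Efficient level: k* = 2 (marginal profit ≥ marginal odour cost through 2).
The campground must at least cover the dairy's forgone profit from cutting 4→2: 115 + 68 = 183.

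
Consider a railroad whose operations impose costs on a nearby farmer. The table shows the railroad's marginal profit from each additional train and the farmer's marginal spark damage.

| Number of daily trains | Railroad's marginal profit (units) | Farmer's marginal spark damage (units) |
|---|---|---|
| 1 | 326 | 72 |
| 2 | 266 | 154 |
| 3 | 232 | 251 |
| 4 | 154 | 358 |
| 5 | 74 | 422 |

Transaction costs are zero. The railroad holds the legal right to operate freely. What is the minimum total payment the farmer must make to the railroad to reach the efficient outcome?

Left alone the railroad would choose level 5 (marginal profit stays positive).
Efficient level: k* = 2 (marginal profit ≥ marginal spark damage through 2).
The farmer must at least cover the railroad's forgone profit from cutting 5→2: 232 + 154 + 74 = 460.

460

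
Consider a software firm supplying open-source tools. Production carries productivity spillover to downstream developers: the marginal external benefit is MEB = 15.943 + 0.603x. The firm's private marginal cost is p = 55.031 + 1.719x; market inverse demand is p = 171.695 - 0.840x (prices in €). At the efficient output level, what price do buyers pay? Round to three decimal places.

P = €114.747

Social marginal cost = private MC − MEB = 39.088 + 1.116x.
Set SMC = demand: 39.088 + 1.116x = 171.695 - 0.840x → x* = 67.7950.
Consumer price on the demand curve at x*: 171.695 − 0.840×67.7950 = 114.7472.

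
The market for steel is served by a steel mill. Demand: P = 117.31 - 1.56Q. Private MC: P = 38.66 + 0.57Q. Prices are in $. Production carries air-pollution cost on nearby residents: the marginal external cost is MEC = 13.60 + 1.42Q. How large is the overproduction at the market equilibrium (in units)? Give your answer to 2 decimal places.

Market equilibrium (private): 38.66 + 0.57Q = 117.31 - 1.56Q → Q_m = 36.9249.
Social marginal cost = private MC + MEC = 52.26 + 1.99Q.
Set SMC = demand: 52.26 + 1.99Q = 117.31 - 1.56Q → Q* = 18.3239.
Gap = |36.9249 − 18.3239| = 18.6010.

18.60 units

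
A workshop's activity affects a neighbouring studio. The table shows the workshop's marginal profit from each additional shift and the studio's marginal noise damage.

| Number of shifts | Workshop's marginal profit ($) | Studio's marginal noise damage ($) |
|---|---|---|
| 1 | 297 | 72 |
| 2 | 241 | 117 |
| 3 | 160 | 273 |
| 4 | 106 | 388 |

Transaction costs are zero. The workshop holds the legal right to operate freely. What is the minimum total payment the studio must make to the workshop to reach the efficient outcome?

Left alone the workshop would choose level 4 (marginal profit stays positive).
Efficient level: k* = 2 (marginal profit ≥ marginal noise damage through 2).
The studio must at least cover the workshop's forgone profit from cutting 4→2: 160 + 106 = 266.

$266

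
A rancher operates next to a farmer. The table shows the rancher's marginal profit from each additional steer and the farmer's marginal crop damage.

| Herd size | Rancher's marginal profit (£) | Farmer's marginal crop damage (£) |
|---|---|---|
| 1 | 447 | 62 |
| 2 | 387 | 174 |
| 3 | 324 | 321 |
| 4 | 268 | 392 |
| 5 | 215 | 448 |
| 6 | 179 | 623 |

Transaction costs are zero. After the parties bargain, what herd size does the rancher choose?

Bargaining reaches the level where marginal profit last exceeds marginal crop damage.
That holds through level 3 (324 ≥ 321) but not at 4 (268 < 392).

3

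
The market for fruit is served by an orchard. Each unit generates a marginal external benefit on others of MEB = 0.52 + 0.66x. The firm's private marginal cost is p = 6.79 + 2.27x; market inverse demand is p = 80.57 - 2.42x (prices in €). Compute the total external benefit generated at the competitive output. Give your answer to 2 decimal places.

€89.85

Market equilibrium (private): 6.79 + 2.27x = 80.57 - 2.42x → x_m = 15.7313.
Total external benefit = ∫₀^{x_m} (0.52 + 0.66x) dx = 0.52×15.7313 + ½×0.66×15.7313² = 89.8466.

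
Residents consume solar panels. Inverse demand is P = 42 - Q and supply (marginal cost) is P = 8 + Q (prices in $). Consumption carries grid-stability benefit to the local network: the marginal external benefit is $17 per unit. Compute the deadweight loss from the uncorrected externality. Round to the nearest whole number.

DWL = $72

Market equilibrium (private): 8 + Q = 42 - Q → Q_m = 17.0000.
Social marginal benefit = demand + MEB = 59 - Q.
Set SMB = MC: 59 - Q = 8 + Q → Q* = 25.5000.
Height of the DWL triangle at Q_m is SMB(Q_m) − MC(Q_m) = MEB(Q_m) = 17.0000.
DWL = ½ × 8.5000 × 17.0000 = 72.2500.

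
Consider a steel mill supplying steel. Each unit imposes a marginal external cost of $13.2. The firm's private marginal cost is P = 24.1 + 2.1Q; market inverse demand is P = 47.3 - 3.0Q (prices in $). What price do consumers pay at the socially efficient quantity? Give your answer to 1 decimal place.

P = $41.4

Social marginal cost = private MC + MEC = 37.3 + 2.1Q.
Set SMC = demand: 37.3 + 2.1Q = 47.3 - 3.0Q → Q* = 1.9608.
Consumer price on the demand curve at Q*: 47.3 − 3.0×1.9608 = 41.4176.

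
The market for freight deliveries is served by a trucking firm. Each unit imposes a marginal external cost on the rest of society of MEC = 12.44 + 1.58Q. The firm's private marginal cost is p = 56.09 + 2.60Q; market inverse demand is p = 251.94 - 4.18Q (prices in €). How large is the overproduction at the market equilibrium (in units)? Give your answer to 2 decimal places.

Market equilibrium (private): 56.09 + 2.60Q = 251.94 - 4.18Q → Q_m = 28.8864.
Social marginal cost = private MC + MEC = 68.53 + 4.18Q.
Set SMC = demand: 68.53 + 4.18Q = 251.94 - 4.18Q → Q* = 21.9390.
Gap = |28.8864 − 21.9390| = 6.9474.

6.95 units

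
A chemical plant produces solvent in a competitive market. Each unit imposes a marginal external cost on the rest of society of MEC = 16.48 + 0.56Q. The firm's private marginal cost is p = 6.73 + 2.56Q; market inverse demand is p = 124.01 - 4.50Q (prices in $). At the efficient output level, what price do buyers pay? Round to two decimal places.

Social marginal cost = private MC + MEC = 23.21 + 3.12Q.
Set SMC = demand: 23.21 + 3.12Q = 124.01 - 4.50Q → Q* = 13.2283.
Consumer price on the demand curve at Q*: 124.01 − 4.50×13.2283 = 64.4827.

P = $64.48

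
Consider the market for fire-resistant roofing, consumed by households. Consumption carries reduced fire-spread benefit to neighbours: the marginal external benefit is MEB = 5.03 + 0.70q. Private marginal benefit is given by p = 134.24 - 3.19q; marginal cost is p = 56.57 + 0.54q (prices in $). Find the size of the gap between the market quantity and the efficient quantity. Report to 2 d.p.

6.47 units

Market equilibrium (private): 56.57 + 0.54q = 134.24 - 3.19q → q_m = 20.8231.
Social marginal benefit = demand + MEB = 139.27 - 2.49q.
Set SMB = MC: 139.27 - 2.49q = 56.57 + 0.54q → q* = 27.2937.
Gap = |20.8231 − 27.2937| = 6.4706.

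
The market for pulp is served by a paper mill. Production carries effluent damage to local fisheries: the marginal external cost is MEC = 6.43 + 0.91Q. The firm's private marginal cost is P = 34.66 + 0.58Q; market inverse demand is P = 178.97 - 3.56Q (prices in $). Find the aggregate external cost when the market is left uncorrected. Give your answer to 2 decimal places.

Market equilibrium (private): 34.66 + 0.58Q = 178.97 - 3.56Q → Q_m = 34.8575.
Total external cost = ∫₀^{Q_m} (6.43 + 0.91Q) dQ = 6.43×34.8575 + ½×0.91×34.8575² = 776.9793.

$776.98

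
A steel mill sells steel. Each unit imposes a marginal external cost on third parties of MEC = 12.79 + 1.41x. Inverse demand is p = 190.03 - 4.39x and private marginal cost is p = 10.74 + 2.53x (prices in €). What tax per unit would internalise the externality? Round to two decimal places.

tax = €40.97 per unit

Social marginal cost = private MC + MEC = 23.53 + 3.94x.
Set SMC = demand: 23.53 + 3.94x = 190.03 - 4.39x → x* = 19.9880.
The Pigouvian tax equals MEC at x*: 12.79 + 1.41×19.9880 = 40.9731.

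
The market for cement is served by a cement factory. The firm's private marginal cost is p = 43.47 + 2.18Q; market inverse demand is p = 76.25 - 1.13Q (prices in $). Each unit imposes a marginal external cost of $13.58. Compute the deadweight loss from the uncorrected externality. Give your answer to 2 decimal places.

Market equilibrium (private): 43.47 + 2.18Q = 76.25 - 1.13Q → Q_m = 9.9033.
Social marginal cost = private MC + MEC = 57.05 + 2.18Q.
Set SMC = demand: 57.05 + 2.18Q = 76.25 - 1.13Q → Q* = 5.8006.
Height of the DWL triangle at Q_m is SMC(Q_m) − demand(Q_m) = MEC(Q_m) = 13.5800.
DWL = ½ × 4.1027 × 13.5800 = 27.8573.

DWL = $27.86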